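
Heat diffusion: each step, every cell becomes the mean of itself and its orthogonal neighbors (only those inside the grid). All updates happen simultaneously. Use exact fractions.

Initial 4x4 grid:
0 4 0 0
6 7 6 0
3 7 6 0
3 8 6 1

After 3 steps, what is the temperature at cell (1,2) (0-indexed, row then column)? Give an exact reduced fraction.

Answer: 3347/1000

Derivation:
Step 1: cell (1,2) = 19/5
Step 2: cell (1,2) = 94/25
Step 3: cell (1,2) = 3347/1000
Full grid after step 3:
  415/108 995/288 6601/2400 643/360
  6241/1440 331/75 3347/1000 5701/2400
  36277/7200 1873/375 101/24 4291/1440
  2803/540 37627/7200 6367/1440 749/216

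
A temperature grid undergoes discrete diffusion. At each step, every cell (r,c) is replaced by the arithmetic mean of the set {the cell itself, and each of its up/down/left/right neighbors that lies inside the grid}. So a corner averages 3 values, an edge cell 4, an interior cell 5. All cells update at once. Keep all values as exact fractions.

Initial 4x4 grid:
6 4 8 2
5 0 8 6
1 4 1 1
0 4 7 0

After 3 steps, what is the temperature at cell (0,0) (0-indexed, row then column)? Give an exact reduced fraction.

Step 1: cell (0,0) = 5
Step 2: cell (0,0) = 25/6
Step 3: cell (0,0) = 1517/360
Full grid after step 3:
  1517/360 1761/400 697/144 10121/2160
  2069/600 4003/1000 24479/6000 1217/288
  5371/1800 3611/1200 5317/1500 23473/7200
  1085/432 21559/7200 21103/7200 1663/540

Answer: 1517/360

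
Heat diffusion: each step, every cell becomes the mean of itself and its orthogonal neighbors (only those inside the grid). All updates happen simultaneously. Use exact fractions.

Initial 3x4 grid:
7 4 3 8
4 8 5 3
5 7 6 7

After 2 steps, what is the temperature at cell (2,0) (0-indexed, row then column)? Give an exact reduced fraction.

Answer: 107/18

Derivation:
Step 1: cell (2,0) = 16/3
Step 2: cell (2,0) = 107/18
Full grid after step 2:
  11/2 211/40 121/24 185/36
  329/60 143/25 138/25 83/16
  107/18 1421/240 277/48 52/9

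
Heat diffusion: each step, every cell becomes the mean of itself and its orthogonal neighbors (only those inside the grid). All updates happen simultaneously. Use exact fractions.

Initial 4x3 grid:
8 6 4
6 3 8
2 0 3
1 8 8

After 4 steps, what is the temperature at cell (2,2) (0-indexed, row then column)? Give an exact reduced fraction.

Step 1: cell (2,2) = 19/4
Step 2: cell (2,2) = 1127/240
Step 3: cell (2,2) = 33443/7200
Step 4: cell (2,2) = 991931/216000
Full grid after step 4:
  647411/129600 4415119/864000 220987/43200
  492923/108000 1686431/360000 116719/24000
  437903/108000 515177/120000 991931/216000
  506111/129600 134317/32000 584761/129600

Answer: 991931/216000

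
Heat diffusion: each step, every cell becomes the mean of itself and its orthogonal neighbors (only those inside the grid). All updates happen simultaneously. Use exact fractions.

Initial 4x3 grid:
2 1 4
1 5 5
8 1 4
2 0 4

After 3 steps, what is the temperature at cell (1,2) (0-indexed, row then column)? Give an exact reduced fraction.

Answer: 12781/3600

Derivation:
Step 1: cell (1,2) = 9/2
Step 2: cell (1,2) = 209/60
Step 3: cell (1,2) = 12781/3600
Full grid after step 3:
  727/270 5623/1800 1739/540
  11281/3600 1141/375 12781/3600
  10621/3600 6527/2000 11321/3600
  6491/2160 13273/4800 6511/2160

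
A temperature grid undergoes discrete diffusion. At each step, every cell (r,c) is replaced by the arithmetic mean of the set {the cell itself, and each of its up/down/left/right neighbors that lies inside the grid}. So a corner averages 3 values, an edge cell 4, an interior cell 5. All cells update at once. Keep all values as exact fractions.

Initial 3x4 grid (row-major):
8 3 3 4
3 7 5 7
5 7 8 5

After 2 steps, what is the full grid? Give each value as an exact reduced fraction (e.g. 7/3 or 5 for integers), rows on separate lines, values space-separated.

After step 1:
  14/3 21/4 15/4 14/3
  23/4 5 6 21/4
  5 27/4 25/4 20/3
After step 2:
  47/9 14/3 59/12 41/9
  245/48 23/4 21/4 271/48
  35/6 23/4 77/12 109/18

Answer: 47/9 14/3 59/12 41/9
245/48 23/4 21/4 271/48
35/6 23/4 77/12 109/18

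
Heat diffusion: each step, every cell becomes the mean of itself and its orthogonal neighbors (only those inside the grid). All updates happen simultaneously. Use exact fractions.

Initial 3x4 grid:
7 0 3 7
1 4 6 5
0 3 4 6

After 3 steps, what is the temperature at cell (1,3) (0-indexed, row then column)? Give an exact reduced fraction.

Step 1: cell (1,3) = 6
Step 2: cell (1,3) = 51/10
Step 3: cell (1,3) = 987/200
Full grid after step 3:
  3149/1080 12431/3600 5057/1200 191/40
  3347/1200 407/125 2123/500 987/200
  2779/1080 5753/1800 629/150 583/120

Answer: 987/200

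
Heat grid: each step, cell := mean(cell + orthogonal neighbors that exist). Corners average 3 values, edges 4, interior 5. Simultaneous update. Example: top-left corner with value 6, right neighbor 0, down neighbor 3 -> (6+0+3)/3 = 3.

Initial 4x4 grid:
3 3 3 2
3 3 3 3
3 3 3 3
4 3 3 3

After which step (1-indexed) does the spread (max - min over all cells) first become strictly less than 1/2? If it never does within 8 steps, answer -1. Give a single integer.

Step 1: max=10/3, min=8/3, spread=2/3
Step 2: max=59/18, min=49/18, spread=5/9
Step 3: max=689/216, min=607/216, spread=41/108
  -> spread < 1/2 first at step 3
Step 4: max=20483/6480, min=18397/6480, spread=1043/3240
Step 5: max=608753/194400, min=557647/194400, spread=25553/97200
Step 6: max=18141863/5832000, min=16850137/5832000, spread=645863/2916000
Step 7: max=541105973/174960000, min=508654027/174960000, spread=16225973/87480000
Step 8: max=16155740783/5248800000, min=15337059217/5248800000, spread=409340783/2624400000

Answer: 3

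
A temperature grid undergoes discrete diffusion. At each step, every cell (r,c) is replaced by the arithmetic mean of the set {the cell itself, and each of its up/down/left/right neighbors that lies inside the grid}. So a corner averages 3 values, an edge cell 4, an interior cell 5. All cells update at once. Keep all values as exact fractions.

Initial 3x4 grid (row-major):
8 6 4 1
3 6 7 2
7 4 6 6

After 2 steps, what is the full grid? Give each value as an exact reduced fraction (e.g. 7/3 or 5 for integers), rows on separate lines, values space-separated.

Answer: 53/9 641/120 107/24 65/18
323/60 559/100 489/100 4
197/36 641/120 127/24 173/36

Derivation:
After step 1:
  17/3 6 9/2 7/3
  6 26/5 5 4
  14/3 23/4 23/4 14/3
After step 2:
  53/9 641/120 107/24 65/18
  323/60 559/100 489/100 4
  197/36 641/120 127/24 173/36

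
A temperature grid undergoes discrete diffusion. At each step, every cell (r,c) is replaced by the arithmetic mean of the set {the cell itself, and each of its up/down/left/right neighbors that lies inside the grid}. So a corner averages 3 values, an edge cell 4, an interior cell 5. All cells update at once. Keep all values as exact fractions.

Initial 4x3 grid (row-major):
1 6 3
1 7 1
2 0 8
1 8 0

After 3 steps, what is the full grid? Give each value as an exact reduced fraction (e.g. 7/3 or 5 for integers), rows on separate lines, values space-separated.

Answer: 80/27 3503/960 1549/432
4547/1440 313/100 2831/720
3767/1440 363/100 307/90
341/108 2963/960 1681/432

Derivation:
After step 1:
  8/3 17/4 10/3
  11/4 3 19/4
  1 5 9/4
  11/3 9/4 16/3
After step 2:
  29/9 53/16 37/9
  113/48 79/20 10/3
  149/48 27/10 13/3
  83/36 65/16 59/18
After step 3:
  80/27 3503/960 1549/432
  4547/1440 313/100 2831/720
  3767/1440 363/100 307/90
  341/108 2963/960 1681/432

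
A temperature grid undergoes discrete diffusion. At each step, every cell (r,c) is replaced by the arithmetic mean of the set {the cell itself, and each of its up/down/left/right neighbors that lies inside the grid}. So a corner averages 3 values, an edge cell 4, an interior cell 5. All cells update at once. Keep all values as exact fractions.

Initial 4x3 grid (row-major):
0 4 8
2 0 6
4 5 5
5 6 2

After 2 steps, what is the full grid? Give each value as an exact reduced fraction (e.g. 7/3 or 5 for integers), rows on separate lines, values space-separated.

Answer: 13/6 18/5 55/12
109/40 333/100 373/80
29/8 102/25 211/48
9/2 107/24 40/9

Derivation:
After step 1:
  2 3 6
  3/2 17/5 19/4
  4 4 9/2
  5 9/2 13/3
After step 2:
  13/6 18/5 55/12
  109/40 333/100 373/80
  29/8 102/25 211/48
  9/2 107/24 40/9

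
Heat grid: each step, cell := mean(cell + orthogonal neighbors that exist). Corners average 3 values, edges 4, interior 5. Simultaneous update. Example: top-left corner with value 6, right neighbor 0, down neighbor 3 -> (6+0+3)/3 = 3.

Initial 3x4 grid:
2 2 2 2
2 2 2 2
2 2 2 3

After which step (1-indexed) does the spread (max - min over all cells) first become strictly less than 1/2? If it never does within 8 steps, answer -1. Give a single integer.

Step 1: max=7/3, min=2, spread=1/3
  -> spread < 1/2 first at step 1
Step 2: max=41/18, min=2, spread=5/18
Step 3: max=473/216, min=2, spread=41/216
Step 4: max=56057/25920, min=2, spread=4217/25920
Step 5: max=3319549/1555200, min=14479/7200, spread=38417/311040
Step 6: max=197824211/93312000, min=290597/144000, spread=1903471/18662400
Step 7: max=11798429089/5598720000, min=8755759/4320000, spread=18038617/223948800
Step 8: max=705114582851/335923200000, min=790526759/388800000, spread=883978523/13436928000

Answer: 1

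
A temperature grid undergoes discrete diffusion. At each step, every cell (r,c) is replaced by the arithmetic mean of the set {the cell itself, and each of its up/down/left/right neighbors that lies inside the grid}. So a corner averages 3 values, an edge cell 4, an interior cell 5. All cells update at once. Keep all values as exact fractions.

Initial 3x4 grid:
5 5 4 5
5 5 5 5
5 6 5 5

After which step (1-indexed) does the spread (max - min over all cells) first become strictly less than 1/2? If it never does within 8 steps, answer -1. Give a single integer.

Step 1: max=16/3, min=14/3, spread=2/3
Step 2: max=631/120, min=569/120, spread=31/60
Step 3: max=5611/1080, min=5189/1080, spread=211/540
  -> spread < 1/2 first at step 3
Step 4: max=33239/6480, min=31561/6480, spread=839/3240
Step 5: max=248363/48600, min=237637/48600, spread=5363/24300
Step 6: max=5925859/1166400, min=5738141/1166400, spread=93859/583200
Step 7: max=354488723/69984000, min=345351277/69984000, spread=4568723/34992000
Step 8: max=848195449/167961600, min=831420551/167961600, spread=8387449/83980800

Answer: 3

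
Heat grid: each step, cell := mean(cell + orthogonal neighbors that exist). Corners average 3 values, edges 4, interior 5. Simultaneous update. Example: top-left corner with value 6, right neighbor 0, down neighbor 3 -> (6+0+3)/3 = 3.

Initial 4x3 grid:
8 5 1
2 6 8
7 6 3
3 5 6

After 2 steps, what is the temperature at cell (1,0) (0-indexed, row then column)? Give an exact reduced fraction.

Answer: 413/80

Derivation:
Step 1: cell (1,0) = 23/4
Step 2: cell (1,0) = 413/80
Full grid after step 2:
  21/4 301/60 85/18
  413/80 521/100 1219/240
  413/80 521/100 1219/240
  29/6 301/60 185/36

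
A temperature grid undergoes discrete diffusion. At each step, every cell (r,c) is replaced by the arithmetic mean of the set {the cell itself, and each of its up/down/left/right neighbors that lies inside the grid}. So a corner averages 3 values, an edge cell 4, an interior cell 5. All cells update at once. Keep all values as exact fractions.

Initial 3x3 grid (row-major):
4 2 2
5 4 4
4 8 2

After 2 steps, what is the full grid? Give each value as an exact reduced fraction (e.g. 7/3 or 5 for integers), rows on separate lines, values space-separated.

Answer: 131/36 209/60 26/9
1091/240 387/100 56/15
173/36 583/120 73/18

Derivation:
After step 1:
  11/3 3 8/3
  17/4 23/5 3
  17/3 9/2 14/3
After step 2:
  131/36 209/60 26/9
  1091/240 387/100 56/15
  173/36 583/120 73/18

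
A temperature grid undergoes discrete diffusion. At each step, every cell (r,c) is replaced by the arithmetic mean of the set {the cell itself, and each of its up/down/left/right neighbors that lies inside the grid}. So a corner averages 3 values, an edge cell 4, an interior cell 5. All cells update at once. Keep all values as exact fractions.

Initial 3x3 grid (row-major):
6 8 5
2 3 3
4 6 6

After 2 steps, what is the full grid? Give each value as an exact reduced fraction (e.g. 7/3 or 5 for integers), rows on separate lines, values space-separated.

After step 1:
  16/3 11/2 16/3
  15/4 22/5 17/4
  4 19/4 5
After step 2:
  175/36 617/120 181/36
  1049/240 453/100 1139/240
  25/6 363/80 14/3

Answer: 175/36 617/120 181/36
1049/240 453/100 1139/240
25/6 363/80 14/3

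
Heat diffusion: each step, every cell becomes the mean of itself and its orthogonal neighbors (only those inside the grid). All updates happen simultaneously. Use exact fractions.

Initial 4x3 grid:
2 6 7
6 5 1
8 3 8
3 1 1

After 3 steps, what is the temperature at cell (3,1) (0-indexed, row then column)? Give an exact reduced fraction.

Step 1: cell (3,1) = 2
Step 2: cell (3,1) = 43/12
Step 3: cell (3,1) = 12601/3600
Full grid after step 3:
  10357/2160 8783/1800 5021/1080
  35107/7200 27101/6000 2077/450
  10289/2400 25721/6000 13771/3600
  193/48 12601/3600 767/216

Answer: 12601/3600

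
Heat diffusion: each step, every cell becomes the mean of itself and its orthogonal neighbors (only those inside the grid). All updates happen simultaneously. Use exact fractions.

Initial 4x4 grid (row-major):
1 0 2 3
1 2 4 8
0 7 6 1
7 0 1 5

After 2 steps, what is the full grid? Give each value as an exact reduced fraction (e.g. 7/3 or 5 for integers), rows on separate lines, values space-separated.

Answer: 35/36 209/120 367/120 127/36
493/240 249/100 69/20 133/30
121/48 171/50 96/25 227/60
59/18 145/48 773/240 31/9

Derivation:
After step 1:
  2/3 5/4 9/4 13/3
  1 14/5 22/5 4
  15/4 3 19/5 5
  7/3 15/4 3 7/3
After step 2:
  35/36 209/120 367/120 127/36
  493/240 249/100 69/20 133/30
  121/48 171/50 96/25 227/60
  59/18 145/48 773/240 31/9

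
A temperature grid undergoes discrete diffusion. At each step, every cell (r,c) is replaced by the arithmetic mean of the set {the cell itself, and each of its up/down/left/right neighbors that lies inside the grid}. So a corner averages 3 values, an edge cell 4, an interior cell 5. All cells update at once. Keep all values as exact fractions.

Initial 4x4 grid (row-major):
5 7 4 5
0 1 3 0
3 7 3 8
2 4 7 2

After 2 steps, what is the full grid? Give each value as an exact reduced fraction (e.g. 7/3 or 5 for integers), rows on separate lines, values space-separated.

After step 1:
  4 17/4 19/4 3
  9/4 18/5 11/5 4
  3 18/5 28/5 13/4
  3 5 4 17/3
After step 2:
  7/2 83/20 71/20 47/12
  257/80 159/50 403/100 249/80
  237/80 104/25 373/100 1111/240
  11/3 39/10 76/15 155/36

Answer: 7/2 83/20 71/20 47/12
257/80 159/50 403/100 249/80
237/80 104/25 373/100 1111/240
11/3 39/10 76/15 155/36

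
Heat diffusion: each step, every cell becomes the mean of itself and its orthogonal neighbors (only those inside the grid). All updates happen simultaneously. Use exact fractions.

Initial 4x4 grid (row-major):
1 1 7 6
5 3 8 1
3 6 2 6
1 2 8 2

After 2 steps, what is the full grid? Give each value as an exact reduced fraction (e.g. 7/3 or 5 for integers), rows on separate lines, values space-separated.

After step 1:
  7/3 3 11/2 14/3
  3 23/5 21/5 21/4
  15/4 16/5 6 11/4
  2 17/4 7/2 16/3
After step 2:
  25/9 463/120 521/120 185/36
  821/240 18/5 511/100 253/60
  239/80 109/25 393/100 29/6
  10/3 259/80 229/48 139/36

Answer: 25/9 463/120 521/120 185/36
821/240 18/5 511/100 253/60
239/80 109/25 393/100 29/6
10/3 259/80 229/48 139/36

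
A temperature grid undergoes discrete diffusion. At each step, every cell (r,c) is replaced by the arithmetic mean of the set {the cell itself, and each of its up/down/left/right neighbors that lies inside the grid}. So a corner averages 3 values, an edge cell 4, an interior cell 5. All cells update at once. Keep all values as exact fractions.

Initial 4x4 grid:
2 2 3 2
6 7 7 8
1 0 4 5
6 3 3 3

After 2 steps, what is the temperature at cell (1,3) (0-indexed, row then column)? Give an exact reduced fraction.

Answer: 619/120

Derivation:
Step 1: cell (1,3) = 11/2
Step 2: cell (1,3) = 619/120
Full grid after step 2:
  65/18 221/60 257/60 40/9
  899/240 207/50 23/5 619/120
  163/48 349/100 417/100 539/120
  115/36 151/48 823/240 143/36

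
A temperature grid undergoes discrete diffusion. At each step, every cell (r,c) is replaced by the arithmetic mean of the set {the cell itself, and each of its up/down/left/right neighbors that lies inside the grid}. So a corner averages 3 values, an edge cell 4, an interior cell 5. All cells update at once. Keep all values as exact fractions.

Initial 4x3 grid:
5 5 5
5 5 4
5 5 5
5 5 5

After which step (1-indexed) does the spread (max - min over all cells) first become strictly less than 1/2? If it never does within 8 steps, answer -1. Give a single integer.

Answer: 1

Derivation:
Step 1: max=5, min=14/3, spread=1/3
  -> spread < 1/2 first at step 1
Step 2: max=5, min=569/120, spread=31/120
Step 3: max=5, min=5189/1080, spread=211/1080
Step 4: max=8953/1800, min=523103/108000, spread=14077/108000
Step 5: max=536317/108000, min=4719593/972000, spread=5363/48600
Step 6: max=297131/60000, min=142059191/29160000, spread=93859/1166400
Step 7: max=480663533/97200000, min=8537725519/1749600000, spread=4568723/69984000
Step 8: max=14398381111/2916000000, min=513099564371/104976000000, spread=8387449/167961600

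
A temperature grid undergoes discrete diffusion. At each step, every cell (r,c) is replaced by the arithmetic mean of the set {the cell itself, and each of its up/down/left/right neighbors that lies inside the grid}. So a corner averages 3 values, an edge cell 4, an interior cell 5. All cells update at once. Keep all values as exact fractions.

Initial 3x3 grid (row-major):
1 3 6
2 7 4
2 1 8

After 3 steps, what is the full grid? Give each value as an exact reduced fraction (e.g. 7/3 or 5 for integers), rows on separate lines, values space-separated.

After step 1:
  2 17/4 13/3
  3 17/5 25/4
  5/3 9/2 13/3
After step 2:
  37/12 839/240 89/18
  151/60 107/25 1099/240
  55/18 139/40 181/36
After step 3:
  2183/720 56893/14400 4687/1080
  5821/1800 1376/375 67793/14400
  3257/1080 9503/2400 9419/2160

Answer: 2183/720 56893/14400 4687/1080
5821/1800 1376/375 67793/14400
3257/1080 9503/2400 9419/2160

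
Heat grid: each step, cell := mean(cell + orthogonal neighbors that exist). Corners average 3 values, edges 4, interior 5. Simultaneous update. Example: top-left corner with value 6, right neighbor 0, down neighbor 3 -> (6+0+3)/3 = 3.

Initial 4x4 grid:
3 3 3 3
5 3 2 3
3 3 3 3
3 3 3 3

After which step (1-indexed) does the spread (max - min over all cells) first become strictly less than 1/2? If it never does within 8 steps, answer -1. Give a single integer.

Step 1: max=11/3, min=11/4, spread=11/12
Step 2: max=52/15, min=17/6, spread=19/30
Step 3: max=7207/2160, min=6881/2400, spread=10141/21600
  -> spread < 1/2 first at step 3
Step 4: max=42209/12960, min=31213/10800, spread=23767/64800
Step 5: max=6251023/1944000, min=6301937/2160000, spread=5792797/19440000
Step 6: max=185421193/58320000, min=190359881/64800000, spread=140973001/583200000
Step 7: max=5519010847/1749600000, min=5745120881/1944000000, spread=3484020541/17496000000
Step 8: max=32901375701/10497600000, min=173210057093/58320000000, spread=86178271213/524880000000

Answer: 3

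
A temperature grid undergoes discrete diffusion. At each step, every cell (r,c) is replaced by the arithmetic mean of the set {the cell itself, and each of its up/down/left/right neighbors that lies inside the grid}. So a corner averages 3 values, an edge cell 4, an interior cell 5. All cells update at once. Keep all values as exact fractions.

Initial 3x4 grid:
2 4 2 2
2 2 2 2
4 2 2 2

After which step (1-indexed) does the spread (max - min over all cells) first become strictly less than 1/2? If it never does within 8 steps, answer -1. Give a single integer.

Step 1: max=8/3, min=2, spread=2/3
Step 2: max=307/120, min=2, spread=67/120
Step 3: max=2747/1080, min=49/24, spread=271/540
Step 4: max=161599/64800, min=2521/1200, spread=5093/12960
  -> spread < 1/2 first at step 4
Step 5: max=9587501/3888000, min=230611/108000, spread=257101/777600
Step 6: max=568213999/233280000, min=7027967/3240000, spread=497603/1866240
Step 7: max=33787637141/13996800000, min=71046113/32400000, spread=123828653/559872000
Step 8: max=2010757884319/839808000000, min=6454295413/2916000000, spread=1215366443/6718464000

Answer: 4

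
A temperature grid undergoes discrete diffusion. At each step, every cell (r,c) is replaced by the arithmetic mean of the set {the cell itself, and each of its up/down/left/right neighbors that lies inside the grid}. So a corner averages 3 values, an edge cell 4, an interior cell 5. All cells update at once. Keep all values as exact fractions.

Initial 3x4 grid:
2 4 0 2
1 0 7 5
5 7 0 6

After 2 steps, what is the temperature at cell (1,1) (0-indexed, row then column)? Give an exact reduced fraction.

Step 1: cell (1,1) = 19/5
Step 2: cell (1,1) = 127/50
Full grid after step 2:
  35/18 653/240 569/240 127/36
  187/60 127/50 389/100 67/20
  28/9 121/30 211/60 41/9

Answer: 127/50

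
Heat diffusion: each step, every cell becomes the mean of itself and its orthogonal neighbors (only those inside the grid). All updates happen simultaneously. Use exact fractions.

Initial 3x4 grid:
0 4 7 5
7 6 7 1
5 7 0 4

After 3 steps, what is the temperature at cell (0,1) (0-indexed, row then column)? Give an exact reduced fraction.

Step 1: cell (0,1) = 17/4
Step 2: cell (0,1) = 149/30
Step 3: cell (0,1) = 8311/1800
Full grid after step 3:
  5141/1080 8311/1800 8711/1800 9377/2160
  3831/800 5047/1000 8669/2000 6737/1600
  5641/1080 17047/3600 15797/3600 7777/2160

Answer: 8311/1800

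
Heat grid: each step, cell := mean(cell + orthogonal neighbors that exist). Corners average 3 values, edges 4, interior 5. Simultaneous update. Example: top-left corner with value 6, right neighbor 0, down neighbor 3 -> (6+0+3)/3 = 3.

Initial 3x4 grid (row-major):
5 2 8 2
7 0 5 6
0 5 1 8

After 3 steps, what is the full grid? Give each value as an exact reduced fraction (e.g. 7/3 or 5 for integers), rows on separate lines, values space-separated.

Answer: 1061/270 13919/3600 2003/450 2041/432
1543/450 22939/6000 12397/3000 69301/14400
817/240 8021/2400 3347/800 329/72

Derivation:
After step 1:
  14/3 15/4 17/4 16/3
  3 19/5 4 21/4
  4 3/2 19/4 5
After step 2:
  137/36 247/60 13/3 89/18
  58/15 321/100 441/100 235/48
  17/6 281/80 61/16 5
After step 3:
  1061/270 13919/3600 2003/450 2041/432
  1543/450 22939/6000 12397/3000 69301/14400
  817/240 8021/2400 3347/800 329/72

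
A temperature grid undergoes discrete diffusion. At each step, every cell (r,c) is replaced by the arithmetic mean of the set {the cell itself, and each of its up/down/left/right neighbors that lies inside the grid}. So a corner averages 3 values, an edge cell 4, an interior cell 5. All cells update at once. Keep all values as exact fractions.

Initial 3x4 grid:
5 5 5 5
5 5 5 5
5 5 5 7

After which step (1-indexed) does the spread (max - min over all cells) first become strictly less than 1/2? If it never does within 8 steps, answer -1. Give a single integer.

Step 1: max=17/3, min=5, spread=2/3
Step 2: max=50/9, min=5, spread=5/9
Step 3: max=581/108, min=5, spread=41/108
  -> spread < 1/2 first at step 3
Step 4: max=69017/12960, min=5, spread=4217/12960
Step 5: max=4097149/777600, min=18079/3600, spread=38417/155520
Step 6: max=244480211/46656000, min=362597/72000, spread=1903471/9331200
Step 7: max=14597789089/2799360000, min=10915759/2160000, spread=18038617/111974400
Step 8: max=873076182851/167961600000, min=984926759/194400000, spread=883978523/6718464000

Answer: 3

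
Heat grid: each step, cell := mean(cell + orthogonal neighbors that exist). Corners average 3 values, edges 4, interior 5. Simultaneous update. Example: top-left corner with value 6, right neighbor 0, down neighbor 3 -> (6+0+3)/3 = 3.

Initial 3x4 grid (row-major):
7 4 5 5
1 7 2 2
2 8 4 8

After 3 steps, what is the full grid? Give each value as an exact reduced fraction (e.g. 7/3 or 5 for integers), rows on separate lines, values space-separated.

Answer: 797/180 11023/2400 10493/2400 17/4
64313/14400 26977/6000 27217/6000 63173/14400
2371/540 33619/7200 33829/7200 125/27

Derivation:
After step 1:
  4 23/4 4 4
  17/4 22/5 4 17/4
  11/3 21/4 11/2 14/3
After step 2:
  14/3 363/80 71/16 49/12
  979/240 473/100 443/100 203/48
  79/18 1129/240 233/48 173/36
After step 3:
  797/180 11023/2400 10493/2400 17/4
  64313/14400 26977/6000 27217/6000 63173/14400
  2371/540 33619/7200 33829/7200 125/27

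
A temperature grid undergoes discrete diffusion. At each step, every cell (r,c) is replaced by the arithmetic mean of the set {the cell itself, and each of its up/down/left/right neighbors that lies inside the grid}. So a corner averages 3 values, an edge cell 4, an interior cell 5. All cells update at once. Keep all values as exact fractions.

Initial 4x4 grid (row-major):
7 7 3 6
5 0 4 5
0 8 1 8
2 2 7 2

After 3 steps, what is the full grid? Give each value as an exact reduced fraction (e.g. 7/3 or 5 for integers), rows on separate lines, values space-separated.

Answer: 2537/540 30821/7200 6881/1440 1217/270
26891/7200 1643/375 1199/300 6983/1440
26171/7200 9877/3000 539/120 30979/7200
3121/1080 27131/7200 27499/7200 5123/1080

Derivation:
After step 1:
  19/3 17/4 5 14/3
  3 24/5 13/5 23/4
  15/4 11/5 28/5 4
  4/3 19/4 3 17/3
After step 2:
  163/36 1223/240 991/240 185/36
  1073/240 337/100 19/4 1021/240
  617/240 211/50 87/25 1261/240
  59/18 677/240 1141/240 38/9
After step 3:
  2537/540 30821/7200 6881/1440 1217/270
  26891/7200 1643/375 1199/300 6983/1440
  26171/7200 9877/3000 539/120 30979/7200
  3121/1080 27131/7200 27499/7200 5123/1080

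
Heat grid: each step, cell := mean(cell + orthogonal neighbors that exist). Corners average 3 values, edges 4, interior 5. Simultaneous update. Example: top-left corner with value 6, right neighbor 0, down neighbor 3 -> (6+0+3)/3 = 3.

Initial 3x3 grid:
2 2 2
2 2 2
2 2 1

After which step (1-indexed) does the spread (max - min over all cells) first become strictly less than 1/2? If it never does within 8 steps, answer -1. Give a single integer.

Step 1: max=2, min=5/3, spread=1/3
  -> spread < 1/2 first at step 1
Step 2: max=2, min=31/18, spread=5/18
Step 3: max=2, min=391/216, spread=41/216
Step 4: max=709/360, min=23789/12960, spread=347/2592
Step 5: max=7043/3600, min=1448263/777600, spread=2921/31104
Step 6: max=838517/432000, min=87483461/46656000, spread=24611/373248
Step 7: max=18783259/9720000, min=5279997967/2799360000, spread=207329/4478976
Step 8: max=997998401/518400000, min=317893247549/167961600000, spread=1746635/53747712

Answer: 1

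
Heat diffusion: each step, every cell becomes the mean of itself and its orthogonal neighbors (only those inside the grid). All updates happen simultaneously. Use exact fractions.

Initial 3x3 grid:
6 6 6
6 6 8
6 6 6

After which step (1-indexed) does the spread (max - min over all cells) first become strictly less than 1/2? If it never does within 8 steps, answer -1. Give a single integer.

Step 1: max=20/3, min=6, spread=2/3
Step 2: max=787/120, min=6, spread=67/120
Step 3: max=6917/1080, min=607/100, spread=1807/5400
  -> spread < 1/2 first at step 3
Step 4: max=2749963/432000, min=16561/2700, spread=33401/144000
Step 5: max=24557933/3888000, min=1663391/270000, spread=3025513/19440000
Step 6: max=9796126867/1555200000, min=89155949/14400000, spread=53531/497664
Step 7: max=585904925849/93312000000, min=24119116051/3888000000, spread=450953/5971968
Step 8: max=35101223560603/5598720000000, min=2900368610519/466560000000, spread=3799043/71663616

Answer: 3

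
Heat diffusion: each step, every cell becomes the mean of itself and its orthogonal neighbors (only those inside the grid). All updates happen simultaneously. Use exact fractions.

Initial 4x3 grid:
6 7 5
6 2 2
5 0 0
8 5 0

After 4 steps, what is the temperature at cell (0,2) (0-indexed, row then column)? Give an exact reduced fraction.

Step 1: cell (0,2) = 14/3
Step 2: cell (0,2) = 143/36
Step 3: cell (0,2) = 8299/2160
Step 4: cell (0,2) = 243283/64800
Full grid after step 4:
  151129/32400 306737/72000 243283/64800
  118237/27000 75657/20000 694021/216000
  72433/18000 1193651/360000 578821/216000
  55319/14400 2762119/864000 333221/129600

Answer: 243283/64800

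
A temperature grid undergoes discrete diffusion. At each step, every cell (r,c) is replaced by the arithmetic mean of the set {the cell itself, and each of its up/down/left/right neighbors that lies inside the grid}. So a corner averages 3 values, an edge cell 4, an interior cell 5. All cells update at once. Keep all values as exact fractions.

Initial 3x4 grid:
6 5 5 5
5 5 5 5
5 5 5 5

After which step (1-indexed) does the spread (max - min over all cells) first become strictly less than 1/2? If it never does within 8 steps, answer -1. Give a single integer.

Answer: 1

Derivation:
Step 1: max=16/3, min=5, spread=1/3
  -> spread < 1/2 first at step 1
Step 2: max=95/18, min=5, spread=5/18
Step 3: max=1121/216, min=5, spread=41/216
Step 4: max=133817/25920, min=5, spread=4217/25920
Step 5: max=7985149/1555200, min=36079/7200, spread=38417/311040
Step 6: max=477760211/93312000, min=722597/144000, spread=1903471/18662400
Step 7: max=28594589089/5598720000, min=21715759/4320000, spread=18038617/223948800
Step 8: max=1712884182851/335923200000, min=1956926759/388800000, spread=883978523/13436928000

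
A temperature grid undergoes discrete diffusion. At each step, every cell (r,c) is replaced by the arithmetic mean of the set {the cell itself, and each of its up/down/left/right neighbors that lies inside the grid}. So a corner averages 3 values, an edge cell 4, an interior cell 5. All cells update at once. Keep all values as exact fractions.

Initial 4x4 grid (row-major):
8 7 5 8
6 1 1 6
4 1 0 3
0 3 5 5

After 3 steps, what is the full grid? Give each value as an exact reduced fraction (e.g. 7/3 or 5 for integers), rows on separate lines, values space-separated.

Answer: 229/45 961/200 8507/1800 5203/1080
413/100 1903/500 11251/3000 15019/3600
137/45 208/75 9049/3000 12727/3600
1397/540 919/360 5261/1800 737/216

Derivation:
After step 1:
  7 21/4 21/4 19/3
  19/4 16/5 13/5 9/2
  11/4 9/5 2 7/2
  7/3 9/4 13/4 13/3
After step 2:
  17/3 207/40 583/120 193/36
  177/40 88/25 351/100 127/30
  349/120 12/5 263/100 43/12
  22/9 289/120 71/24 133/36
After step 3:
  229/45 961/200 8507/1800 5203/1080
  413/100 1903/500 11251/3000 15019/3600
  137/45 208/75 9049/3000 12727/3600
  1397/540 919/360 5261/1800 737/216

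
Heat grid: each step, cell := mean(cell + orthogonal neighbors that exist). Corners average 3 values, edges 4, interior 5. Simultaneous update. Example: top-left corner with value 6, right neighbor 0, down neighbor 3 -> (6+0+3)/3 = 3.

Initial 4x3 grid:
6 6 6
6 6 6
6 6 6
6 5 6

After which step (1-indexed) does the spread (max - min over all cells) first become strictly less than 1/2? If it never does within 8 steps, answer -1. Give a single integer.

Answer: 1

Derivation:
Step 1: max=6, min=17/3, spread=1/3
  -> spread < 1/2 first at step 1
Step 2: max=6, min=1373/240, spread=67/240
Step 3: max=6, min=12523/2160, spread=437/2160
Step 4: max=5991/1000, min=5026469/864000, spread=29951/172800
Step 5: max=20171/3375, min=45440179/7776000, spread=206761/1555200
Step 6: max=32234329/5400000, min=18206204429/3110400000, spread=14430763/124416000
Step 7: max=2574347273/432000000, min=1094636258311/186624000000, spread=139854109/1492992000
Step 8: max=231428771023/38880000000, min=65762168109749/11197440000000, spread=7114543559/89579520000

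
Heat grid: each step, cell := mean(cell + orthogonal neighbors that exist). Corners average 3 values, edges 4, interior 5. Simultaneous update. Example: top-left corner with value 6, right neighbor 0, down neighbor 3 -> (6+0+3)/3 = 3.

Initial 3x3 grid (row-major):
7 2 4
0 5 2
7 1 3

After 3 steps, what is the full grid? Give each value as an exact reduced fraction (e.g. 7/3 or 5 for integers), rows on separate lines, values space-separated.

After step 1:
  3 9/2 8/3
  19/4 2 7/2
  8/3 4 2
After step 2:
  49/12 73/24 32/9
  149/48 15/4 61/24
  137/36 8/3 19/6
After step 3:
  491/144 1039/288 329/108
  2123/576 145/48 937/288
  1379/432 241/72 67/24

Answer: 491/144 1039/288 329/108
2123/576 145/48 937/288
1379/432 241/72 67/24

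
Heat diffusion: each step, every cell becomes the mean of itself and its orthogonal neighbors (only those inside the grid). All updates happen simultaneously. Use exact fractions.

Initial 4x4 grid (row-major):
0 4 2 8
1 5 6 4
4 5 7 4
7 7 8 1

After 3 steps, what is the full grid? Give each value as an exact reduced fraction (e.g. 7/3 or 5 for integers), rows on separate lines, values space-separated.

Answer: 3191/1080 25171/7200 6431/1440 10153/2160
25231/7200 12593/3000 5603/1200 1787/360
11261/2400 10069/2000 7907/1500 8831/1800
3907/720 569/100 4873/900 553/108

Derivation:
After step 1:
  5/3 11/4 5 14/3
  5/2 21/5 24/5 11/2
  17/4 28/5 6 4
  6 27/4 23/4 13/3
After step 2:
  83/36 817/240 1033/240 91/18
  757/240 397/100 51/10 569/120
  367/80 134/25 523/100 119/24
  17/3 241/40 137/24 169/36
After step 3:
  3191/1080 25171/7200 6431/1440 10153/2160
  25231/7200 12593/3000 5603/1200 1787/360
  11261/2400 10069/2000 7907/1500 8831/1800
  3907/720 569/100 4873/900 553/108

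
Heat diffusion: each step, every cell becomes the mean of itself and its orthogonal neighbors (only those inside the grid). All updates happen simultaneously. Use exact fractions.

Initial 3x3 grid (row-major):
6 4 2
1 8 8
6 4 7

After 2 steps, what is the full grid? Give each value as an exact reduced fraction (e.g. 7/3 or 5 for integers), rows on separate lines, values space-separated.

After step 1:
  11/3 5 14/3
  21/4 5 25/4
  11/3 25/4 19/3
After step 2:
  167/36 55/12 191/36
  211/48 111/20 89/16
  91/18 85/16 113/18

Answer: 167/36 55/12 191/36
211/48 111/20 89/16
91/18 85/16 113/18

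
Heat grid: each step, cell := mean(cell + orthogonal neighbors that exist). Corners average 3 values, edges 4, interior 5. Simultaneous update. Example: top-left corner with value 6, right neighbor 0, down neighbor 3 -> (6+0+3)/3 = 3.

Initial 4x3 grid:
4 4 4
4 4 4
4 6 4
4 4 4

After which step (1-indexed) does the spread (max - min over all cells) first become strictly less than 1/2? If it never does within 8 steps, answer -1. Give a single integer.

Step 1: max=9/2, min=4, spread=1/2
Step 2: max=223/50, min=4, spread=23/50
  -> spread < 1/2 first at step 2
Step 3: max=10411/2400, min=813/200, spread=131/480
Step 4: max=92951/21600, min=14791/3600, spread=841/4320
Step 5: max=37102051/8640000, min=2973373/720000, spread=56863/345600
Step 6: max=332574341/77760000, min=26909543/6480000, spread=386393/3110400
Step 7: max=132809723131/31104000000, min=10788358813/2592000000, spread=26795339/248832000
Step 8: max=7948775714129/1866240000000, min=649166149667/155520000000, spread=254051069/2985984000

Answer: 2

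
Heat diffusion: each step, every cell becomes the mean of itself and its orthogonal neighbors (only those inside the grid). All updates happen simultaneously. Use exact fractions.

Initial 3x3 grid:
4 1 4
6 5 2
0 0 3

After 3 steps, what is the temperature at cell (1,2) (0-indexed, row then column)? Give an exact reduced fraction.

Step 1: cell (1,2) = 7/2
Step 2: cell (1,2) = 103/40
Step 3: cell (1,2) = 2237/800
Full grid after step 3:
  7033/2160 2587/800 1577/540
  44591/14400 16717/6000 2237/800
  1861/720 9179/3600 2549/1080

Answer: 2237/800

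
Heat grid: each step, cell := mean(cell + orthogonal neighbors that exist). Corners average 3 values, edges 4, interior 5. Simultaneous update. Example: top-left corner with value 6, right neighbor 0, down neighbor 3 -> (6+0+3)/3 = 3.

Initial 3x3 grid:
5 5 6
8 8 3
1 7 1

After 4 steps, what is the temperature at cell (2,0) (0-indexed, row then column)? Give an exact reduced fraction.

Step 1: cell (2,0) = 16/3
Step 2: cell (2,0) = 181/36
Step 3: cell (2,0) = 11267/2160
Step 4: cell (2,0) = 670609/129600
Full grid after step 4:
  120389/21600 1171657/216000 333967/64800
  2347939/432000 1862561/360000 2143939/432000
  670609/129600 1433501/288000 614609/129600

Answer: 670609/129600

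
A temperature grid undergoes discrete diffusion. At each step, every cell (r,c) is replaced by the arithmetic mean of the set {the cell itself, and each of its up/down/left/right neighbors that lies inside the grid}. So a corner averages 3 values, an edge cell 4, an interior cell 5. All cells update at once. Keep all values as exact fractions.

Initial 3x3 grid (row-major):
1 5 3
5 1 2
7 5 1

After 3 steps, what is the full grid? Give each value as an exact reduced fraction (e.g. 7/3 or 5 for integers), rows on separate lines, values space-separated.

Answer: 1909/540 2399/800 6221/2160
26141/7200 20459/6000 13169/4800
1097/270 24641/7200 6721/2160

Derivation:
After step 1:
  11/3 5/2 10/3
  7/2 18/5 7/4
  17/3 7/2 8/3
After step 2:
  29/9 131/40 91/36
  493/120 297/100 227/80
  38/9 463/120 95/36
After step 3:
  1909/540 2399/800 6221/2160
  26141/7200 20459/6000 13169/4800
  1097/270 24641/7200 6721/2160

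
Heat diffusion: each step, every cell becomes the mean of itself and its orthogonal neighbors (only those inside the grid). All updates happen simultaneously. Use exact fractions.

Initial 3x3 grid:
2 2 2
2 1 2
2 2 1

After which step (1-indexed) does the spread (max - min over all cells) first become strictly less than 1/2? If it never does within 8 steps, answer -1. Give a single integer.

Answer: 2

Derivation:
Step 1: max=2, min=3/2, spread=1/2
Step 2: max=151/80, min=14/9, spread=239/720
  -> spread < 1/2 first at step 2
Step 3: max=673/360, min=12073/7200, spread=1387/7200
Step 4: max=39131/21600, min=54359/32400, spread=347/2592
Step 5: max=2344057/1296000, min=3333523/1944000, spread=2921/31104
Step 6: max=139029779/77760000, min=200853731/116640000, spread=24611/373248
Step 7: max=8312709313/4665600000, min=12145112407/6998400000, spread=207329/4478976
Step 8: max=496406073611/279936000000, min=730963524479/419904000000, spread=1746635/53747712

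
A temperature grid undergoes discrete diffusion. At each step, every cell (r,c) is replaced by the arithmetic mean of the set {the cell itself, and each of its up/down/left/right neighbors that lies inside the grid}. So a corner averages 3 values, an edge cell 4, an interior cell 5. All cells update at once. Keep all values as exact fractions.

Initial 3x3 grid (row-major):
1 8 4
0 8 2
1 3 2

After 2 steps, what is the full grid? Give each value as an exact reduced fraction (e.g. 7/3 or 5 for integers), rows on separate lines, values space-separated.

After step 1:
  3 21/4 14/3
  5/2 21/5 4
  4/3 7/2 7/3
After step 2:
  43/12 1027/240 167/36
  331/120 389/100 19/5
  22/9 341/120 59/18

Answer: 43/12 1027/240 167/36
331/120 389/100 19/5
22/9 341/120 59/18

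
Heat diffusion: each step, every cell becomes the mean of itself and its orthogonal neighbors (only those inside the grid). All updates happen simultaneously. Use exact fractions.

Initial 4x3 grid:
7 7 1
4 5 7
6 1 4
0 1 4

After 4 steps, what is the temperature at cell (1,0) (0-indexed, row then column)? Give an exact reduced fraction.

Step 1: cell (1,0) = 11/2
Step 2: cell (1,0) = 381/80
Step 3: cell (1,0) = 11009/2400
Step 4: cell (1,0) = 317663/72000
Full grid after step 4:
  11801/2400 608/125 34103/7200
  317663/72000 131797/30000 103471/24000
  771749/216000 637907/180000 260833/72000
  48083/16200 1296643/432000 5587/1800

Answer: 317663/72000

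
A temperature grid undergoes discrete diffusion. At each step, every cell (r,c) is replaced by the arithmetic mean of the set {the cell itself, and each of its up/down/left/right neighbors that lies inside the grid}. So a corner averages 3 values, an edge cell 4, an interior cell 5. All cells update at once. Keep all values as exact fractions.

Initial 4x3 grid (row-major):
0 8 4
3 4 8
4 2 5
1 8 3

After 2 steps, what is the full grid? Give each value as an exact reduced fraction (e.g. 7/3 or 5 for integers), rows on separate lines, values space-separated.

Answer: 125/36 29/6 191/36
167/48 108/25 257/48
851/240 201/50 1181/240
31/9 533/120 40/9

Derivation:
After step 1:
  11/3 4 20/3
  11/4 5 21/4
  5/2 23/5 9/2
  13/3 7/2 16/3
After step 2:
  125/36 29/6 191/36
  167/48 108/25 257/48
  851/240 201/50 1181/240
  31/9 533/120 40/9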